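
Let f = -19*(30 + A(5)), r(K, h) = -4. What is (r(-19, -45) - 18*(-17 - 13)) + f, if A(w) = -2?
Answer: 4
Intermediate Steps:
f = -532 (f = -19*(30 - 2) = -19*28 = -532)
(r(-19, -45) - 18*(-17 - 13)) + f = (-4 - 18*(-17 - 13)) - 532 = (-4 - 18*(-30)) - 532 = (-4 + 540) - 532 = 536 - 532 = 4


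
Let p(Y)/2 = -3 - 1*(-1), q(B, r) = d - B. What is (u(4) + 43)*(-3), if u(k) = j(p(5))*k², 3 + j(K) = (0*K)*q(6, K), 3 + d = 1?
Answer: 15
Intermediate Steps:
d = -2 (d = -3 + 1 = -2)
q(B, r) = -2 - B
p(Y) = -4 (p(Y) = 2*(-3 - 1*(-1)) = 2*(-3 + 1) = 2*(-2) = -4)
j(K) = -3 (j(K) = -3 + (0*K)*(-2 - 1*6) = -3 + 0*(-2 - 6) = -3 + 0*(-8) = -3 + 0 = -3)
u(k) = -3*k²
(u(4) + 43)*(-3) = (-3*4² + 43)*(-3) = (-3*16 + 43)*(-3) = (-48 + 43)*(-3) = -5*(-3) = 15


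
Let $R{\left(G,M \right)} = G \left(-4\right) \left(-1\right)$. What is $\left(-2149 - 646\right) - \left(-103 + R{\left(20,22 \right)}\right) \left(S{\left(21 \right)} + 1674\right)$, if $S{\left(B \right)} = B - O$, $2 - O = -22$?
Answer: $35638$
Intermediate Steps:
$O = 24$ ($O = 2 - -22 = 2 + 22 = 24$)
$S{\left(B \right)} = -24 + B$ ($S{\left(B \right)} = B - 24 = -24 + B$)
$R{\left(G,M \right)} = 4 G$ ($R{\left(G,M \right)} = - 4 G \left(-1\right) = 4 G$)
$\left(-2149 - 646\right) - \left(-103 + R{\left(20,22 \right)}\right) \left(S{\left(21 \right)} + 1674\right) = \left(-2149 - 646\right) - \left(-103 + 4 \cdot 20\right) \left(\left(-24 + 21\right) + 1674\right) = -2795 - \left(-103 + 80\right) \left(-3 + 1674\right) = -2795 - \left(-23\right) 1671 = -2795 - -38433 = -2795 + 38433 = 35638$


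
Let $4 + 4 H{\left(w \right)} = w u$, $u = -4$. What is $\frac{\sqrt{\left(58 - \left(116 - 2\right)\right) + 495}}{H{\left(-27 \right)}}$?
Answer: $\frac{\sqrt{439}}{26} \approx 0.80586$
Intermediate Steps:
$H{\left(w \right)} = -1 - w$ ($H{\left(w \right)} = -1 + \frac{w \left(-4\right)}{4} = -1 + \frac{\left(-4\right) w}{4} = -1 - w$)
$\frac{\sqrt{\left(58 - \left(116 - 2\right)\right) + 495}}{H{\left(-27 \right)}} = \frac{\sqrt{\left(58 - \left(116 - 2\right)\right) + 495}}{-1 - -27} = \frac{\sqrt{\left(58 - 114\right) + 495}}{-1 + 27} = \frac{\sqrt{\left(58 - 114\right) + 495}}{26} = \sqrt{-56 + 495} \cdot \frac{1}{26} = \sqrt{439} \cdot \frac{1}{26} = \frac{\sqrt{439}}{26}$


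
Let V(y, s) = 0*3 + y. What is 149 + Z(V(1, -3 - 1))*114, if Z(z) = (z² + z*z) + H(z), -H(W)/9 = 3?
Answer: -2701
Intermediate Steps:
H(W) = -27 (H(W) = -9*3 = -27)
V(y, s) = y (V(y, s) = 0 + y = y)
Z(z) = -27 + 2*z² (Z(z) = (z² + z*z) - 27 = (z² + z²) - 27 = 2*z² - 27 = -27 + 2*z²)
149 + Z(V(1, -3 - 1))*114 = 149 + (-27 + 2*1²)*114 = 149 + (-27 + 2*1)*114 = 149 + (-27 + 2)*114 = 149 - 25*114 = 149 - 2850 = -2701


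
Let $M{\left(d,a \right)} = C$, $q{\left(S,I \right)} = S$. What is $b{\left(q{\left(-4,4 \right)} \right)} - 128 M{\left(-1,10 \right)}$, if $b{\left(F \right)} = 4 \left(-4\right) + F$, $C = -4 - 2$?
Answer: $748$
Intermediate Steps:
$C = -6$ ($C = -4 - 2 = -6$)
$b{\left(F \right)} = -16 + F$
$M{\left(d,a \right)} = -6$
$b{\left(q{\left(-4,4 \right)} \right)} - 128 M{\left(-1,10 \right)} = \left(-16 - 4\right) - -768 = -20 + 768 = 748$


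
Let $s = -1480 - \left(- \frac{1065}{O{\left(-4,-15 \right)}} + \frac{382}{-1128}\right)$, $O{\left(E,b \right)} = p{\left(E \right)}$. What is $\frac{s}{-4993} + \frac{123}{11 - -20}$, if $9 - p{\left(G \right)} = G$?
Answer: $\frac{4820561875}{1134868956} \approx 4.2477$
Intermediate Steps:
$p{\left(G \right)} = 9 - G$
$O{\left(E,b \right)} = 9 - E$
$s = - \frac{10248217}{7332}$ ($s = -1480 - \left(- \frac{1065}{9 - -4} + \frac{382}{-1128}\right) = -1480 - \left(- \frac{1065}{9 + 4} + 382 \left(- \frac{1}{1128}\right)\right) = -1480 - \left(- \frac{1065}{13} - \frac{191}{564}\right) = -1480 - - \frac{603143}{7332} = -1480 + \frac{603143}{7332} = - \frac{10248217}{7332} \approx -1397.7$)
$\frac{s}{-4993} + \frac{123}{11 - -20} = - \frac{10248217}{7332 \left(-4993\right)} + \frac{123}{11 - -20} = \left(- \frac{10248217}{7332}\right) \left(- \frac{1}{4993}\right) + \frac{123}{11 + 20} = \frac{10248217}{36608676} + \frac{123}{31} = \frac{4820561875}{1134868956}$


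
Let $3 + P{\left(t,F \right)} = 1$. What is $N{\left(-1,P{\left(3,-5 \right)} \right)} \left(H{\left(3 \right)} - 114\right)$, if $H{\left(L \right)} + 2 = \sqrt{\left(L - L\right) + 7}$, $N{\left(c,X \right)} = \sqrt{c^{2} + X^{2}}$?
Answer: $\sqrt{5} \left(-116 + \sqrt{7}\right) \approx -253.47$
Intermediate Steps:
$P{\left(t,F \right)} = -2$ ($P{\left(t,F \right)} = -3 + 1 = -2$)
$N{\left(c,X \right)} = \sqrt{X^{2} + c^{2}}$
$H{\left(L \right)} = -2 + \sqrt{7}$ ($H{\left(L \right)} = -2 + \sqrt{\left(L - L\right) + 7} = -2 + \sqrt{0 + 7} = -2 + \sqrt{7}$)
$N{\left(-1,P{\left(3,-5 \right)} \right)} \left(H{\left(3 \right)} - 114\right) = \sqrt{\left(-2\right)^{2} + \left(-1\right)^{2}} \left(\left(-2 + \sqrt{7}\right) - 114\right) = \sqrt{4 + 1} \left(-116 + \sqrt{7}\right) = \sqrt{5} \left(-116 + \sqrt{7}\right)$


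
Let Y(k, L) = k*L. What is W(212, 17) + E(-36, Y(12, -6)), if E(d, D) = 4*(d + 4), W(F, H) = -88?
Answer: -216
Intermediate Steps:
Y(k, L) = L*k
E(d, D) = 16 + 4*d (E(d, D) = 4*(4 + d) = 16 + 4*d)
W(212, 17) + E(-36, Y(12, -6)) = -88 + (16 + 4*(-36)) = -88 + (16 - 144) = -88 - 128 = -216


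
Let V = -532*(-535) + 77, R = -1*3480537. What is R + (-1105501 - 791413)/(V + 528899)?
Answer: -1415876438983/406798 ≈ -3.4805e+6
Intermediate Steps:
R = -3480537
V = 284697 (V = 284620 + 77 = 284697)
R + (-1105501 - 791413)/(V + 528899) = -3480537 + (-1105501 - 791413)/(284697 + 528899) = -3480537 - 1896914/813596 = -3480537 - 1896914*1/813596 = -3480537 - 948457/406798 = -1415876438983/406798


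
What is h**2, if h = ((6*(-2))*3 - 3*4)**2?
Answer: 5308416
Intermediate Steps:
h = 2304 (h = (-12*3 - 12)**2 = (-36 - 12)**2 = (-48)**2 = 2304)
h**2 = 2304**2 = 5308416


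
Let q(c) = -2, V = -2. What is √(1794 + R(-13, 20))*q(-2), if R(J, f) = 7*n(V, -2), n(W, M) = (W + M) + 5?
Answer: -2*√1801 ≈ -84.876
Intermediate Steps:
n(W, M) = 5 + M + W (n(W, M) = (M + W) + 5 = 5 + M + W)
R(J, f) = 7 (R(J, f) = 7*(5 - 2 - 2) = 7*1 = 7)
√(1794 + R(-13, 20))*q(-2) = √(1794 + 7)*(-2) = √1801*(-2) = -2*√1801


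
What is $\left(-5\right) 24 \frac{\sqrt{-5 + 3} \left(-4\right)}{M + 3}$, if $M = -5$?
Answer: $- 240 i \sqrt{2} \approx - 339.41 i$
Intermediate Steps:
$\left(-5\right) 24 \frac{\sqrt{-5 + 3} \left(-4\right)}{M + 3} = \left(-5\right) 24 \frac{\sqrt{-5 + 3} \left(-4\right)}{-5 + 3} = - 120 \frac{\sqrt{-2} \left(-4\right)}{-2} = - 120 i \sqrt{2} \left(-4\right) \left(- \frac{1}{2}\right) = - 120 - 4 i \sqrt{2} \left(- \frac{1}{2}\right) = - 120 \cdot 2 i \sqrt{2} = - 240 i \sqrt{2}$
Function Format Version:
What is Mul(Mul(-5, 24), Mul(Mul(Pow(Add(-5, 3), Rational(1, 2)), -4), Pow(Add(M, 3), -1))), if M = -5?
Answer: Mul(-240, I, Pow(2, Rational(1, 2))) ≈ Mul(-339.41, I)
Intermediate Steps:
Mul(Mul(-5, 24), Mul(Mul(Pow(Add(-5, 3), Rational(1, 2)), -4), Pow(Add(M, 3), -1))) = Mul(Mul(-5, 24), Mul(Mul(Pow(Add(-5, 3), Rational(1, 2)), -4), Pow(Add(-5, 3), -1))) = Mul(-120, Mul(Mul(Pow(-2, Rational(1, 2)), -4), Pow(-2, -1))) = Mul(-120, Mul(Mul(Mul(I, Pow(2, Rational(1, 2))), -4), Rational(-1, 2))) = Mul(-120, Mul(Mul(-4, I, Pow(2, Rational(1, 2))), Rational(-1, 2))) = Mul(-120, Mul(2, I, Pow(2, Rational(1, 2)))) = Mul(-240, I, Pow(2, Rational(1, 2)))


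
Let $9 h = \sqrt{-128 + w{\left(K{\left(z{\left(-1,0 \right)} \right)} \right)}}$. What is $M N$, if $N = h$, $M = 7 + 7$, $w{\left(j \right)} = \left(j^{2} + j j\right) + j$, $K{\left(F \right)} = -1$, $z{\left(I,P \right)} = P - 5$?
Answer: $\frac{14 i \sqrt{127}}{9} \approx 17.53 i$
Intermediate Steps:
$z{\left(I,P \right)} = -5 + P$
$w{\left(j \right)} = j + 2 j^{2}$ ($w{\left(j \right)} = \left(j^{2} + j^{2}\right) + j = 2 j^{2} + j = j + 2 j^{2}$)
$M = 14$
$h = \frac{i \sqrt{127}}{9}$ ($h = \frac{\sqrt{-128 - \left(1 + 2 \left(-1\right)\right)}}{9} = \frac{\sqrt{-128 - \left(1 - 2\right)}}{9} = \frac{\sqrt{-128 - -1}}{9} = \frac{\sqrt{-128 + 1}}{9} = \frac{\sqrt{-127}}{9} = \frac{i \sqrt{127}}{9} \approx 1.2522 i$)
$N = \frac{i \sqrt{127}}{9} \approx 1.2522 i$
$M N = 14 \frac{i \sqrt{127}}{9} = \frac{14 i \sqrt{127}}{9}$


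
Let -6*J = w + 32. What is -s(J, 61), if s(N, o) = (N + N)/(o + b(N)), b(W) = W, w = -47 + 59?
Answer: 44/161 ≈ 0.27329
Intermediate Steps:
w = 12
J = -22/3 (J = -(12 + 32)/6 = -⅙*44 = -22/3 ≈ -7.3333)
s(N, o) = 2*N/(N + o) (s(N, o) = (N + N)/(o + N) = (2*N)/(N + o) = 2*N/(N + o))
-s(J, 61) = -2*(-22)/(3*(-22/3 + 61)) = -2*(-22)/(3*161/3) = -2*(-22)*3/(3*161) = -1*(-44/161) = 44/161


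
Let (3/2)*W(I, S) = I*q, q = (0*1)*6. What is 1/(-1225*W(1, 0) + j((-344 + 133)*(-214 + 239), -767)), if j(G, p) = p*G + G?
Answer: 1/4040650 ≈ 2.4748e-7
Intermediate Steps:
q = 0 (q = 0*6 = 0)
W(I, S) = 0 (W(I, S) = 2*(I*0)/3 = (2/3)*0 = 0)
j(G, p) = G + G*p (j(G, p) = G*p + G = G + G*p)
1/(-1225*W(1, 0) + j((-344 + 133)*(-214 + 239), -767)) = 1/(-1225*0 + ((-344 + 133)*(-214 + 239))*(1 - 767)) = 1/(0 - 211*25*(-766)) = 1/(0 - 5275*(-766)) = 1/(0 + 4040650) = 1/4040650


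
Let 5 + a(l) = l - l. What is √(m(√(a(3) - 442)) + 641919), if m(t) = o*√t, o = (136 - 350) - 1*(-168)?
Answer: √(641919 - 46*447^(¼)*√I) ≈ 801.11 - 0.093*I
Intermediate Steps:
a(l) = -5 (a(l) = -5 + (l - l) = -5 + 0 = -5)
o = -46 (o = -214 + 168 = -46)
m(t) = -46*√t
√(m(√(a(3) - 442)) + 641919) = √(-46*(-5 - 442)^(¼) + 641919) = √(-46*(-447)^(¼) + 641919) = √(-46*447^(¼)*√I + 641919) = √(641919 - 46*447^(¼)*√I)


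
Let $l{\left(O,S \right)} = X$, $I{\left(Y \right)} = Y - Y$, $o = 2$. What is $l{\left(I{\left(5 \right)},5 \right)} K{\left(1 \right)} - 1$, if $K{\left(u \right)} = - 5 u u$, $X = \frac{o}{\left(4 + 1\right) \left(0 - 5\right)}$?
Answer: $- \frac{3}{5} \approx -0.6$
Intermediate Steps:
$I{\left(Y \right)} = 0$
$X = - \frac{2}{25}$ ($X = \frac{2}{\left(4 + 1\right) \left(0 - 5\right)} = \frac{2}{5 \left(-5\right)} = \frac{2}{-25} = 2 \left(- \frac{1}{25}\right) = - \frac{2}{25} \approx -0.08$)
$K{\left(u \right)} = - 5 u^{2}$
$l{\left(O,S \right)} = - \frac{2}{25}$
$l{\left(I{\left(5 \right)},5 \right)} K{\left(1 \right)} - 1 = - \frac{2 \left(- 5 \cdot 1^{2}\right)}{25} - 1 = - \frac{2 \left(\left(-5\right) 1\right)}{25} - 1 = \left(- \frac{2}{25}\right) \left(-5\right) - 1 = \frac{2}{5} - 1 = - \frac{3}{5}$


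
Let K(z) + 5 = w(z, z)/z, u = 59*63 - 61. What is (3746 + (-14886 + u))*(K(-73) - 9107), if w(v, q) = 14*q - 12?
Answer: 4970438728/73 ≈ 6.8088e+7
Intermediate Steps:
u = 3656 (u = 3717 - 61 = 3656)
w(v, q) = -12 + 14*q
K(z) = -5 + (-12 + 14*z)/z
(3746 + (-14886 + u))*(K(-73) - 9107) = (3746 + (-14886 + 3656))*((9 - 12/(-73)) - 9107) = (3746 - 11230)*((9 - 12*(-1/73)) - 9107) = -7484*((9 + 12/73) - 9107) = -7484*(669/73 - 9107) = -7484*(-664142/73) = 4970438728/73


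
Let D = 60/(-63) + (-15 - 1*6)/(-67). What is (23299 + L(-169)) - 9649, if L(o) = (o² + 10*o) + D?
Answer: 57012148/1407 ≈ 40520.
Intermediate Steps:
D = -899/1407 (D = 60*(-1/63) + (-15 - 6)*(-1/67) = -20/21 - 21*(-1/67) = -20/21 + 21/67 = -899/1407 ≈ -0.63895)
L(o) = -899/1407 + o² + 10*o (L(o) = (o² + 10*o) - 899/1407 = -899/1407 + o² + 10*o)
(23299 + L(-169)) - 9649 = (23299 + (-899/1407 + (-169)² + 10*(-169))) - 9649 = (23299 + (-899/1407 + 28561 - 1690)) - 9649 = (23299 + 37806598/1407) - 9649 = 70588291/1407 - 9649 = 57012148/1407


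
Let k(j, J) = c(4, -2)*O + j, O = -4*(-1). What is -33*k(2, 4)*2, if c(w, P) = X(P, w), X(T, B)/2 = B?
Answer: -2244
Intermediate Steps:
X(T, B) = 2*B
c(w, P) = 2*w
O = 4
k(j, J) = 32 + j (k(j, J) = (2*4)*4 + j = 8*4 + j = 32 + j)
-33*k(2, 4)*2 = -33*(32 + 2)*2 = -33*34*2 = -1122*2 = -2244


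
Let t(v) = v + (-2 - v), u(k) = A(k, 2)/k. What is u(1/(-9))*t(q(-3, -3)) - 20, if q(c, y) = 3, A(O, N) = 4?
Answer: 52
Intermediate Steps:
u(k) = 4/k
t(v) = -2
u(1/(-9))*t(q(-3, -3)) - 20 = (4/(1/(-9)))*(-2) - 20 = (4/(-1/9))*(-2) - 20 = (4*(-9))*(-2) - 20 = -36*(-2) - 20 = 72 - 20 = 52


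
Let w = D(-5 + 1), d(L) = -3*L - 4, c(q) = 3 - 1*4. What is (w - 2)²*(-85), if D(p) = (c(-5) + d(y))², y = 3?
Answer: -3199060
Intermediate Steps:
c(q) = -1 (c(q) = 3 - 4 = -1)
d(L) = -4 - 3*L
D(p) = 196 (D(p) = (-1 + (-4 - 3*3))² = (-1 + (-4 - 9))² = (-1 - 13)² = (-14)² = 196)
w = 196
(w - 2)²*(-85) = (196 - 2)²*(-85) = 194²*(-85) = 37636*(-85) = -3199060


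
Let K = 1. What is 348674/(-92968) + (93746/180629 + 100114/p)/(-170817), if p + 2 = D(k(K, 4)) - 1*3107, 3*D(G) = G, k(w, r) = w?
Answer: -25081417141900759759/6687864659040794556 ≈ -3.7503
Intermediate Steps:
D(G) = G/3
p = -9326/3 (p = -2 + ((⅓)*1 - 1*3107) = -2 + (⅓ - 3107) = -2 - 9320/3 = -9326/3 ≈ -3108.7)
348674/(-92968) + (93746/180629 + 100114/p)/(-170817) = 348674/(-92968) + (93746/180629 + 100114/(-9326/3))/(-170817) = 348674*(-1/92968) + (93746*(1/180629) + 100114*(-3/9326))*(-1/170817) = -174337/46484 + (93746/180629 - 150171/4663)*(-1/170817) = -174337/46484 - 26688099961/842273027*(-1/170817) = -174337/46484 + 26688099961/143874551653059 = -25081417141900759759/6687864659040794556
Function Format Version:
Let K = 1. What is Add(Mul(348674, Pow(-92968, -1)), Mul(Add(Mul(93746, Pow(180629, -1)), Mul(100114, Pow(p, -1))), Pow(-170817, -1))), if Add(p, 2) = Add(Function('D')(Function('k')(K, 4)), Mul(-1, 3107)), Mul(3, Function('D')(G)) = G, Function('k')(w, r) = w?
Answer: Rational(-25081417141900759759, 6687864659040794556) ≈ -3.7503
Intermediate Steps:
Function('D')(G) = Mul(Rational(1, 3), G)
p = Rational(-9326, 3) (p = Add(-2, Add(Mul(Rational(1, 3), 1), Mul(-1, 3107))) = Add(-2, Add(Rational(1, 3), -3107)) = Add(-2, Rational(-9320, 3)) = Rational(-9326, 3) ≈ -3108.7)
Add(Mul(348674, Pow(-92968, -1)), Mul(Add(Mul(93746, Pow(180629, -1)), Mul(100114, Pow(p, -1))), Pow(-170817, -1))) = Add(Mul(348674, Pow(-92968, -1)), Mul(Add(Mul(93746, Pow(180629, -1)), Mul(100114, Pow(Rational(-9326, 3), -1))), Pow(-170817, -1))) = Add(Mul(348674, Rational(-1, 92968)), Mul(Add(Mul(93746, Rational(1, 180629)), Mul(100114, Rational(-3, 9326))), Rational(-1, 170817))) = Add(Rational(-174337, 46484), Mul(Add(Rational(93746, 180629), Rational(-150171, 4663)), Rational(-1, 170817))) = Add(Rational(-174337, 46484), Mul(Rational(-26688099961, 842273027), Rational(-1, 170817))) = Add(Rational(-174337, 46484), Rational(26688099961, 143874551653059)) = Rational(-25081417141900759759, 6687864659040794556)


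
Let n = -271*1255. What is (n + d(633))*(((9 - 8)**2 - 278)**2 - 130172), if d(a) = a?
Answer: 18142402096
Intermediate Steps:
n = -340105
(n + d(633))*(((9 - 8)**2 - 278)**2 - 130172) = (-340105 + 633)*(((9 - 8)**2 - 278)**2 - 130172) = -339472*((1**2 - 278)**2 - 130172) = -339472*((1 - 278)**2 - 130172) = -339472*((-277)**2 - 130172) = -339472*(76729 - 130172) = -339472*(-53443) = 18142402096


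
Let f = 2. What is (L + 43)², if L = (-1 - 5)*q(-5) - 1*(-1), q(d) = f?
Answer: 1024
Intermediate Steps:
q(d) = 2
L = -11 (L = (-1 - 5)*2 - 1*(-1) = -6*2 + 1 = -12 + 1 = -11)
(L + 43)² = (-11 + 43)² = 32² = 1024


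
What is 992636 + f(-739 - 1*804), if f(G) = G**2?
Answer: 3373485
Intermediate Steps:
992636 + f(-739 - 1*804) = 992636 + (-739 - 1*804)**2 = 992636 + (-739 - 804)**2 = 992636 + (-1543)**2 = 992636 + 2380849 = 3373485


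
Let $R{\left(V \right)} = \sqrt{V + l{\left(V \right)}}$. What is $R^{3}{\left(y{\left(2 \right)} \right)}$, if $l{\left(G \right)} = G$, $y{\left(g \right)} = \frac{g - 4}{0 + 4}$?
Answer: $- i \approx - 1.0 i$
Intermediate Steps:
$y{\left(g \right)} = -1 + \frac{g}{4}$ ($y{\left(g \right)} = \frac{-4 + g}{4} = \left(-4 + g\right) \frac{1}{4} = -1 + \frac{g}{4}$)
$R{\left(V \right)} = \sqrt{2} \sqrt{V}$ ($R{\left(V \right)} = \sqrt{V + V} = \sqrt{2 V} = \sqrt{2} \sqrt{V}$)
$R^{3}{\left(y{\left(2 \right)} \right)} = \left(\sqrt{2} \sqrt{-1 + \frac{1}{4} \cdot 2}\right)^{3} = \left(\sqrt{2} \sqrt{-1 + \frac{1}{2}}\right)^{3} = \left(\sqrt{2} \sqrt{- \frac{1}{2}}\right)^{3} = \left(\sqrt{2} \frac{i \sqrt{2}}{2}\right)^{3} = i^{3} = - i$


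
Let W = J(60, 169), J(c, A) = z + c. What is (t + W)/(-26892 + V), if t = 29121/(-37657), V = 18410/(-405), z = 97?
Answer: -238262634/41082544319 ≈ -0.0057996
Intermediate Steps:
J(c, A) = 97 + c
W = 157 (W = 97 + 60 = 157)
V = -3682/81 (V = 18410*(-1/405) = -3682/81 ≈ -45.457)
t = -29121/37657 (t = 29121*(-1/37657) = -29121/37657 ≈ -0.77332)
(t + W)/(-26892 + V) = (-29121/37657 + 157)/(-26892 - 3682/81) = 5883028/(37657*(-2181934/81)) = (5883028/37657)*(-81/2181934) = -238262634/41082544319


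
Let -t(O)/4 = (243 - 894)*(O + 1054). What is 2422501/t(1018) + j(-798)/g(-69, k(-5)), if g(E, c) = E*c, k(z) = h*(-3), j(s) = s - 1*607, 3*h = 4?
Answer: -5189227/1117984 ≈ -4.6416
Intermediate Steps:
h = 4/3 (h = (1/3)*4 = 4/3 ≈ 1.3333)
j(s) = -607 + s (j(s) = s - 607 = -607 + s)
k(z) = -4 (k(z) = (4/3)*(-3) = -4)
t(O) = 2744616 + 2604*O (t(O) = -4*(243 - 894)*(O + 1054) = -(-2604)*(1054 + O) = -4*(-686154 - 651*O) = 2744616 + 2604*O)
2422501/t(1018) + j(-798)/g(-69, k(-5)) = 2422501/(2744616 + 2604*1018) + (-607 - 798)/((-69*(-4))) = 2422501/(2744616 + 2650872) - 1405/276 = 2422501/5395488 - 1405*1/276 = 2422501*(1/5395488) - 1405/276 = 65473/145824 - 1405/276 = -5189227/1117984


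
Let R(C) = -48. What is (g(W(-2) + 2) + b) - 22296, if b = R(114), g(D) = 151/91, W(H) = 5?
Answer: -2033153/91 ≈ -22342.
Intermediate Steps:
g(D) = 151/91 (g(D) = 151*(1/91) = 151/91)
b = -48
(g(W(-2) + 2) + b) - 22296 = (151/91 - 48) - 22296 = -4217/91 - 22296 = -2033153/91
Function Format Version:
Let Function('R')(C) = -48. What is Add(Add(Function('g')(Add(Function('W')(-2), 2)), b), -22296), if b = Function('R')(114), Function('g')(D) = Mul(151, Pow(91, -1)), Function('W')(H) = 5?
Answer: Rational(-2033153, 91) ≈ -22342.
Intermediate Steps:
Function('g')(D) = Rational(151, 91) (Function('g')(D) = Mul(151, Rational(1, 91)) = Rational(151, 91))
b = -48
Add(Add(Function('g')(Add(Function('W')(-2), 2)), b), -22296) = Add(Add(Rational(151, 91), -48), -22296) = Add(Rational(-4217, 91), -22296) = Rational(-2033153, 91)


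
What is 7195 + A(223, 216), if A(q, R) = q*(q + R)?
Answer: 105092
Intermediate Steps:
A(q, R) = q*(R + q)
7195 + A(223, 216) = 7195 + 223*(216 + 223) = 7195 + 223*439 = 7195 + 97897 = 105092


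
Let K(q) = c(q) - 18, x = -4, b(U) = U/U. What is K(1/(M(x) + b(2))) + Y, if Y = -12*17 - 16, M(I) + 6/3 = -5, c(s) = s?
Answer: -1429/6 ≈ -238.17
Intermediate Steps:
b(U) = 1
M(I) = -7 (M(I) = -2 - 5 = -7)
K(q) = -18 + q (K(q) = q - 18 = -18 + q)
Y = -220 (Y = -204 - 16 = -220)
K(1/(M(x) + b(2))) + Y = (-18 + 1/(-7 + 1)) - 220 = (-18 + 1/(-6)) - 220 = (-18 - ⅙) - 220 = -109/6 - 220 = -1429/6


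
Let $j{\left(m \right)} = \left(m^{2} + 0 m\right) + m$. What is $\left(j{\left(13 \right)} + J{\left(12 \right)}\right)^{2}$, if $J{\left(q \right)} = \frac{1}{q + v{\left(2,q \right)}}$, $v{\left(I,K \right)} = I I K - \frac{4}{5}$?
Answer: $\frac{2902731129}{87616} \approx 33130.0$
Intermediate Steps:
$j{\left(m \right)} = m + m^{2}$ ($j{\left(m \right)} = \left(m^{2} + 0\right) + m = m^{2} + m = m + m^{2}$)
$v{\left(I,K \right)} = - \frac{4}{5} + K I^{2}$ ($v{\left(I,K \right)} = I^{2} K - \frac{4}{5} = K I^{2} - \frac{4}{5} = - \frac{4}{5} + K I^{2}$)
$J{\left(q \right)} = \frac{1}{- \frac{4}{5} + 5 q}$ ($J{\left(q \right)} = \frac{1}{q + \left(- \frac{4}{5} + q 2^{2}\right)} = \frac{1}{q + \left(- \frac{4}{5} + q 4\right)} = \frac{1}{q + \left(- \frac{4}{5} + 4 q\right)} = \frac{1}{- \frac{4}{5} + 5 q}$)
$\left(j{\left(13 \right)} + J{\left(12 \right)}\right)^{2} = \left(13 \left(1 + 13\right) + \frac{5}{-4 + 25 \cdot 12}\right)^{2} = \left(13 \cdot 14 + \frac{5}{-4 + 300}\right)^{2} = \left(182 + \frac{5}{296}\right)^{2} = \left(\frac{53877}{296}\right)^{2} = \frac{2902731129}{87616}$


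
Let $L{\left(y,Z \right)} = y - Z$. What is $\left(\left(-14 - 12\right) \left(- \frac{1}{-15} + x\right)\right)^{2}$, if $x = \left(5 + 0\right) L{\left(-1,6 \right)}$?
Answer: $\frac{185613376}{225} \approx 8.2495 \cdot 10^{5}$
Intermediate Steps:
$x = -35$ ($x = \left(5 + 0\right) \left(-1 - 6\right) = 5 \left(-1 - 6\right) = 5 \left(-7\right) = -35$)
$\left(\left(-14 - 12\right) \left(- \frac{1}{-15} + x\right)\right)^{2} = \left(\left(-14 - 12\right) \left(- \frac{1}{-15} - 35\right)\right)^{2} = \left(- 26 \left(\left(-1\right) \left(- \frac{1}{15}\right) - 35\right)\right)^{2} = \left(- 26 \left(\frac{1}{15} - 35\right)\right)^{2} = \left(\left(-26\right) \left(- \frac{524}{15}\right)\right)^{2} = \left(\frac{13624}{15}\right)^{2} = \frac{185613376}{225}$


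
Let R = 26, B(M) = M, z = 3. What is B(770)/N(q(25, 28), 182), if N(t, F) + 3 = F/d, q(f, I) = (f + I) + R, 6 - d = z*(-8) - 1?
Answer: 23870/89 ≈ 268.20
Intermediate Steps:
d = 31 (d = 6 - (3*(-8) - 1) = 6 - (-24 - 1) = 6 - 1*(-25) = 6 + 25 = 31)
q(f, I) = 26 + I + f (q(f, I) = (f + I) + 26 = (I + f) + 26 = 26 + I + f)
N(t, F) = -3 + F/31
B(770)/N(q(25, 28), 182) = 770/(-3 + (1/31)*182) = 770/(-3 + 182/31) = 770/(89/31) = 770*(31/89) = 23870/89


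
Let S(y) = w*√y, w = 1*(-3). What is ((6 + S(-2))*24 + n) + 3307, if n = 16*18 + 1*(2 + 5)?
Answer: 3746 - 72*I*√2 ≈ 3746.0 - 101.82*I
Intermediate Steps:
w = -3
S(y) = -3*√y
n = 295 (n = 288 + 1*7 = 288 + 7 = 295)
((6 + S(-2))*24 + n) + 3307 = ((6 - 3*I*√2)*24 + 295) + 3307 = ((144 - 72*I*√2) + 295) + 3307 = (439 - 72*I*√2) + 3307 = 3746 - 72*I*√2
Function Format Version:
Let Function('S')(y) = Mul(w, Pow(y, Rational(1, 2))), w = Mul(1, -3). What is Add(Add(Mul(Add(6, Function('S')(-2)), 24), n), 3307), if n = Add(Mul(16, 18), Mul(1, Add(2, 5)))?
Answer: Add(3746, Mul(-72, I, Pow(2, Rational(1, 2)))) ≈ Add(3746.0, Mul(-101.82, I))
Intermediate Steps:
w = -3
Function('S')(y) = Mul(-3, Pow(y, Rational(1, 2)))
n = 295 (n = Add(288, Mul(1, 7)) = Add(288, 7) = 295)
Add(Add(Mul(Add(6, Function('S')(-2)), 24), n), 3307) = Add(Add(Mul(Add(6, Mul(-3, Pow(-2, Rational(1, 2)))), 24), 295), 3307) = Add(Add(Mul(Add(6, Mul(-3, Mul(I, Pow(2, Rational(1, 2))))), 24), 295), 3307) = Add(Add(Mul(Add(6, Mul(-3, I, Pow(2, Rational(1, 2)))), 24), 295), 3307) = Add(Add(Add(144, Mul(-72, I, Pow(2, Rational(1, 2)))), 295), 3307) = Add(Add(439, Mul(-72, I, Pow(2, Rational(1, 2)))), 3307) = Add(3746, Mul(-72, I, Pow(2, Rational(1, 2))))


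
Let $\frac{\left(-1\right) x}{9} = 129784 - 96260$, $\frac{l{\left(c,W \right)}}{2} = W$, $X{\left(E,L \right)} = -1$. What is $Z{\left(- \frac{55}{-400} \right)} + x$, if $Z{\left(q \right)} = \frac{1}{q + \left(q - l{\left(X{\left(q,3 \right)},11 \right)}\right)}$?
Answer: $- \frac{262191244}{869} \approx -3.0172 \cdot 10^{5}$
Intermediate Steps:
$l{\left(c,W \right)} = 2 W$
$x = -301716$ ($x = - 9 \left(129784 - 96260\right) = \left(-9\right) 33524 = -301716$)
$Z{\left(q \right)} = \frac{1}{-22 + 2 q}$ ($Z{\left(q \right)} = \frac{1}{q + \left(q - 2 \cdot 11\right)} = \frac{1}{q + \left(q - 22\right)} = \frac{1}{q + \left(-22 + q\right)} = \frac{1}{-22 + 2 q}$)
$Z{\left(- \frac{55}{-400} \right)} + x = \frac{1}{2 \left(-11 - \frac{55}{-400}\right)} - 301716 = \frac{1}{2 \left(-11 - - \frac{11}{80}\right)} - 301716 = \frac{1}{2 \left(-11 + \frac{11}{80}\right)} - 301716 = \frac{1}{2 \left(- \frac{869}{80}\right)} - 301716 = \frac{1}{2} \left(- \frac{80}{869}\right) - 301716 = - \frac{40}{869} - 301716 = - \frac{262191244}{869}$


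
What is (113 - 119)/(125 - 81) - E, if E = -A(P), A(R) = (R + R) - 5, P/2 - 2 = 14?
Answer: 1295/22 ≈ 58.864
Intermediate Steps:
P = 32 (P = 4 + 2*14 = 4 + 28 = 32)
A(R) = -5 + 2*R (A(R) = 2*R - 5 = -5 + 2*R)
E = -59 (E = -(-5 + 2*32) = -(-5 + 64) = -1*59 = -59)
(113 - 119)/(125 - 81) - E = (113 - 119)/(125 - 81) - 1*(-59) = -6/44 + 59 = -6*1/44 + 59 = -3/22 + 59 = 1295/22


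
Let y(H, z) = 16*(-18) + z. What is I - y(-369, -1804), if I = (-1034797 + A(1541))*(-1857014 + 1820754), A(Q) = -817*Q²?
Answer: 70386069051332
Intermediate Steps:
y(H, z) = -288 + z
I = 70386069049240 (I = (-1034797 - 817*1541²)*(-1857014 + 1820754) = (-1034797 - 817*2374681)*(-36260) = (-1034797 - 1940114377)*(-36260) = -1941149174*(-36260) = 70386069049240)
I - y(-369, -1804) = 70386069049240 - (-288 - 1804) = 70386069049240 - 1*(-2092) = 70386069049240 + 2092 = 70386069051332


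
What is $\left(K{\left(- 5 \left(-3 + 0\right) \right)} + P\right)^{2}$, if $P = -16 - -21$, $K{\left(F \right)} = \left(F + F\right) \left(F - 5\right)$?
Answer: $93025$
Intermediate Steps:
$K{\left(F \right)} = 2 F \left(-5 + F\right)$
$P = 5$ ($P = -16 + 21 = 5$)
$\left(K{\left(- 5 \left(-3 + 0\right) \right)} + P\right)^{2} = \left(2 \left(- 5 \left(-3 + 0\right)\right) \left(-5 - 5 \left(-3 + 0\right)\right) + 5\right)^{2} = \left(2 \left(\left(-5\right) \left(-3\right)\right) \left(-5 - -15\right) + 5\right)^{2} = \left(2 \cdot 15 \left(-5 + 15\right) + 5\right)^{2} = \left(2 \cdot 15 \cdot 10 + 5\right)^{2} = \left(300 + 5\right)^{2} = 305^{2} = 93025$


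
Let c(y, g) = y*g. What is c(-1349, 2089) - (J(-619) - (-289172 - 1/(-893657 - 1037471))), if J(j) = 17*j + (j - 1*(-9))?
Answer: -5978965400799/1931128 ≈ -3.0961e+6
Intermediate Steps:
J(j) = 9 + 18*j (J(j) = 17*j + (j + 9) = 17*j + (9 + j) = 9 + 18*j)
c(y, g) = g*y
c(-1349, 2089) - (J(-619) - (-289172 - 1/(-893657 - 1037471))) = 2089*(-1349) - ((9 + 18*(-619)) - (-289172 - 1/(-893657 - 1037471))) = -2818061 - ((9 - 11142) - (-289172 - 1/(-1931128))) = -2818061 - (-11133 - (-289172 - 1*(-1/1931128))) = -2818061 - (-11133 - (-289172 + 1/1931128)) = -2818061 - (-11133 - 1*(-558428146015/1931128)) = -2818061 - (-11133 + 558428146015/1931128) = -2818061 - 1*536928897991/1931128 = -2818061 - 536928897991/1931128 = -5978965400799/1931128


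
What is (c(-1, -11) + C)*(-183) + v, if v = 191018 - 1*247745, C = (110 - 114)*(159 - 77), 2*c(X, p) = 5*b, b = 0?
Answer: 3297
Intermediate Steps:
c(X, p) = 0 (c(X, p) = (5*0)/2 = (1/2)*0 = 0)
C = -328 (C = -4*82 = -328)
v = -56727 (v = 191018 - 247745 = -56727)
(c(-1, -11) + C)*(-183) + v = (0 - 328)*(-183) - 56727 = -328*(-183) - 56727 = 60024 - 56727 = 3297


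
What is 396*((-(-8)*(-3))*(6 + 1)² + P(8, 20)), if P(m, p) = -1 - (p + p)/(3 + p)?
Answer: -10735956/23 ≈ -4.6678e+5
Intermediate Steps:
P(m, p) = -1 - 2*p/(3 + p)
396*((-(-8)*(-3))*(6 + 1)² + P(8, 20)) = 396*((-(-8)*(-3))*(6 + 1)² + 3*(-1 - 1*20)/(3 + 20)) = 396*(-4*6*7² + 3*(-1 - 20)/23) = 396*(-24*49 + 3*(1/23)*(-21)) = 396*(-1176 - 63/23) = 396*(-27111/23) = -10735956/23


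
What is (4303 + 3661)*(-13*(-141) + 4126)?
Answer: 47457476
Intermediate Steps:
(4303 + 3661)*(-13*(-141) + 4126) = 7964*(1833 + 4126) = 7964*5959 = 47457476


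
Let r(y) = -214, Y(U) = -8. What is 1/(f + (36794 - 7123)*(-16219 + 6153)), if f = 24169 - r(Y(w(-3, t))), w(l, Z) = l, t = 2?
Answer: -1/298643903 ≈ -3.3485e-9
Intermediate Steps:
f = 24383 (f = 24169 - 1*(-214) = 24169 + 214 = 24383)
1/(f + (36794 - 7123)*(-16219 + 6153)) = 1/(24383 + (36794 - 7123)*(-16219 + 6153)) = 1/(24383 + 29671*(-10066)) = 1/(24383 - 298668286) = 1/(-298643903) = -1/298643903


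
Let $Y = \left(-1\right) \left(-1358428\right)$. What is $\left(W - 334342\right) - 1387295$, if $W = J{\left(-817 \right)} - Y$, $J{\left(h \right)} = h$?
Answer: $-3080882$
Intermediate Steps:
$Y = 1358428$
$W = -1359245$ ($W = -817 - 1358428 = -1359245$)
$\left(W - 334342\right) - 1387295 = \left(-1359245 - 334342\right) - 1387295 = -1693587 - 1387295 = -3080882$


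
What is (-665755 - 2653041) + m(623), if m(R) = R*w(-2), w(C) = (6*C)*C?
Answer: -3303844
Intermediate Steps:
w(C) = 6*C²
m(R) = 24*R (m(R) = R*(6*(-2)²) = R*(6*4) = R*24 = 24*R)
(-665755 - 2653041) + m(623) = (-665755 - 2653041) + 24*623 = -3318796 + 14952 = -3303844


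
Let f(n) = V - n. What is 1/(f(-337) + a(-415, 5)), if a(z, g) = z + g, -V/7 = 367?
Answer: -1/2642 ≈ -0.00037850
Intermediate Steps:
V = -2569 (V = -7*367 = -2569)
a(z, g) = g + z
f(n) = -2569 - n
1/(f(-337) + a(-415, 5)) = 1/((-2569 - 1*(-337)) + (5 - 415)) = 1/((-2569 + 337) - 410) = 1/(-2232 - 410) = 1/(-2642) = -1/2642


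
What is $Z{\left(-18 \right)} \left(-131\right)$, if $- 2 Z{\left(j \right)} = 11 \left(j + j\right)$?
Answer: $-25938$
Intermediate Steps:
$Z{\left(j \right)} = - 11 j$ ($Z{\left(j \right)} = - \frac{11 \left(j + j\right)}{2} = - \frac{11 \cdot 2 j}{2} = - \frac{22 j}{2} = - 11 j$)
$Z{\left(-18 \right)} \left(-131\right) = \left(-11\right) \left(-18\right) \left(-131\right) = 198 \left(-131\right) = -25938$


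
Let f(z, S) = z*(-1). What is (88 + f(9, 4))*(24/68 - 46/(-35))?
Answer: 78368/595 ≈ 131.71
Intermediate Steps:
f(z, S) = -z
(88 + f(9, 4))*(24/68 - 46/(-35)) = (88 - 1*9)*(24/68 - 46/(-35)) = (88 - 9)*(24*(1/68) - 46*(-1/35)) = 79*(6/17 + 46/35) = 79*(992/595) = 78368/595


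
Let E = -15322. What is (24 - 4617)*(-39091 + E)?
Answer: 249918909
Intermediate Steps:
(24 - 4617)*(-39091 + E) = (24 - 4617)*(-39091 - 15322) = -4593*(-54413) = 249918909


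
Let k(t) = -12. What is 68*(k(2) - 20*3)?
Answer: -4896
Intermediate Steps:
68*(k(2) - 20*3) = 68*(-12 - 20*3) = 68*(-12 - 60) = 68*(-72) = -4896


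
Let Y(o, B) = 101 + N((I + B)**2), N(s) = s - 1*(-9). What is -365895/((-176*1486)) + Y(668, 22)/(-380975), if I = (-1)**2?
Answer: 139229726121/99638677600 ≈ 1.3973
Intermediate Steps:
I = 1
N(s) = 9 + s (N(s) = s + 9 = 9 + s)
Y(o, B) = 110 + (1 + B)**2 (Y(o, B) = 101 + (9 + (1 + B)**2) = 110 + (1 + B)**2)
-365895/((-176*1486)) + Y(668, 22)/(-380975) = -365895/((-176*1486)) + (110 + (1 + 22)**2)/(-380975) = -365895/(-261536) + (110 + 23**2)*(-1/380975) = -365895*(-1/261536) + (110 + 529)*(-1/380975) = 365895/261536 + 639*(-1/380975) = 365895/261536 - 639/380975 = 139229726121/99638677600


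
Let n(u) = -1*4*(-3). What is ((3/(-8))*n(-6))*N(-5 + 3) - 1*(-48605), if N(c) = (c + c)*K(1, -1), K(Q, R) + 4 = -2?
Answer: 48497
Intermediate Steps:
K(Q, R) = -6 (K(Q, R) = -4 - 2 = -6)
n(u) = 12 (n(u) = -4*(-3) = 12)
N(c) = -12*c (N(c) = (c + c)*(-6) = (2*c)*(-6) = -12*c)
((3/(-8))*n(-6))*N(-5 + 3) - 1*(-48605) = ((3/(-8))*12)*(-12*(-5 + 3)) - 1*(-48605) = ((3*(-⅛))*12)*(-12*(-2)) + 48605 = -3/8*12*24 + 48605 = -9/2*24 + 48605 = -108 + 48605 = 48497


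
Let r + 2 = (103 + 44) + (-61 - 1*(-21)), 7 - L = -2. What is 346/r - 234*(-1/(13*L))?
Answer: 556/105 ≈ 5.2952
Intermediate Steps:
L = 9 (L = 7 - 1*(-2) = 7 + 2 = 9)
r = 105 (r = -2 + ((103 + 44) + (-61 - 1*(-21))) = -2 + (147 + (-61 + 21)) = -2 + (147 - 40) = -2 + 107 = 105)
346/r - 234*(-1/(13*L)) = 346/105 - 234/(9*(-13)) = 346*(1/105) - 234/(-117) = 346/105 - 234*(-1/117) = 346/105 + 2 = 556/105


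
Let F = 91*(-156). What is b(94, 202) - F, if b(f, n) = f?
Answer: 14290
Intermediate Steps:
F = -14196
b(94, 202) - F = 94 - 1*(-14196) = 94 + 14196 = 14290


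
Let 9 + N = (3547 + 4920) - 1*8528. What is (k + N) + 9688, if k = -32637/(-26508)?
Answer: 84995527/8836 ≈ 9619.2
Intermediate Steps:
N = -70 (N = -9 + ((3547 + 4920) - 1*8528) = -9 + (8467 - 8528) = -9 - 61 = -70)
k = 10879/8836 (k = -32637*(-1/26508) = 10879/8836 ≈ 1.2312)
(k + N) + 9688 = (10879/8836 - 70) + 9688 = -607641/8836 + 9688 = 84995527/8836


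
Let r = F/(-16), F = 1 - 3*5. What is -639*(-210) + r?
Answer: 1073527/8 ≈ 1.3419e+5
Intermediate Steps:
F = -14 (F = 1 - 15 = -14)
r = 7/8 (r = -14/(-16) = -1/16*(-14) = 7/8 ≈ 0.87500)
-639*(-210) + r = -639*(-210) + 7/8 = 134190 + 7/8 = 1073527/8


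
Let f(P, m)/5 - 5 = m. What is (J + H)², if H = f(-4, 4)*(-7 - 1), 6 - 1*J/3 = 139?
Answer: 576081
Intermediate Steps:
J = -399 (J = 18 - 3*139 = 18 - 417 = -399)
f(P, m) = 25 + 5*m
H = -360 (H = (25 + 5*4)*(-7 - 1) = (25 + 20)*(-8) = 45*(-8) = -360)
(J + H)² = (-399 - 360)² = (-759)² = 576081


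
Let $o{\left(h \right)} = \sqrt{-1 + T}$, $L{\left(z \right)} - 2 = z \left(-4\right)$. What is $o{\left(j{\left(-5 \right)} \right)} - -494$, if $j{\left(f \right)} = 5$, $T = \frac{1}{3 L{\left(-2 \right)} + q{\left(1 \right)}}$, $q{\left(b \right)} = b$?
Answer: $494 + \frac{i \sqrt{930}}{31} \approx 494.0 + 0.98374 i$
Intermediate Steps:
$L{\left(z \right)} = 2 - 4 z$ ($L{\left(z \right)} = 2 + z \left(-4\right) = 2 - 4 z$)
$T = \frac{1}{31}$ ($T = \frac{1}{3 \left(2 - -8\right) + 1} = \frac{1}{3 \left(2 + 8\right) + 1} = \frac{1}{3 \cdot 10 + 1} = \frac{1}{30 + 1} = \frac{1}{31} \approx 0.032258$)
$o{\left(h \right)} = \frac{i \sqrt{930}}{31}$ ($o{\left(h \right)} = \sqrt{-1 + \frac{1}{31}} = \sqrt{- \frac{30}{31}} = \frac{i \sqrt{930}}{31}$)
$o{\left(j{\left(-5 \right)} \right)} - -494 = \frac{i \sqrt{930}}{31} - -494 = \frac{i \sqrt{930}}{31} + 494 = 494 + \frac{i \sqrt{930}}{31}$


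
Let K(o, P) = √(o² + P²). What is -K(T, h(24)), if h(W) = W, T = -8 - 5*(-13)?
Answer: -15*√17 ≈ -61.847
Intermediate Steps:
T = 57 (T = -8 + 65 = 57)
K(o, P) = √(P² + o²)
-K(T, h(24)) = -√(24² + 57²) = -√(576 + 3249) = -√3825 = -15*√17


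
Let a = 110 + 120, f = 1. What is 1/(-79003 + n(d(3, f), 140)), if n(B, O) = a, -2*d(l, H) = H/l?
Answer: -1/78773 ≈ -1.2695e-5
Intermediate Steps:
d(l, H) = -H/(2*l)
a = 230
n(B, O) = 230
1/(-79003 + n(d(3, f), 140)) = 1/(-79003 + 230) = 1/(-78773) = -1/78773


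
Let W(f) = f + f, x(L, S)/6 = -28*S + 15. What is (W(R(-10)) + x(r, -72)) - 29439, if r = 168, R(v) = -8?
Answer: -17269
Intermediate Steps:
x(L, S) = 90 - 168*S (x(L, S) = 6*(-28*S + 15) = 6*(15 - 28*S) = 90 - 168*S)
W(f) = 2*f
(W(R(-10)) + x(r, -72)) - 29439 = (2*(-8) + (90 - 168*(-72))) - 29439 = (-16 + (90 + 12096)) - 29439 = (-16 + 12186) - 29439 = 12170 - 29439 = -17269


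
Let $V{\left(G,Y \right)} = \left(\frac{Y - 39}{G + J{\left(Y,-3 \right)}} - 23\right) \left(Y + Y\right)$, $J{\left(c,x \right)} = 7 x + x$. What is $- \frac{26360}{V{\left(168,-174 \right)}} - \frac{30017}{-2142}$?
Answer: $\frac{159395359}{14597730} \approx 10.919$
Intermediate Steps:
$J{\left(c,x \right)} = 8 x$
$V{\left(G,Y \right)} = 2 Y \left(-23 + \frac{-39 + Y}{-24 + G}\right)$ ($V{\left(G,Y \right)} = \left(\frac{Y - 39}{G + 8 \left(-3\right)} - 23\right) \left(Y + Y\right) = \left(\frac{-39 + Y}{G - 24} - 23\right) 2 Y = \left(\frac{-39 + Y}{-24 + G} - 23\right) 2 Y = \left(-23 + \frac{-39 + Y}{-24 + G}\right) 2 Y = 2 Y \left(-23 + \frac{-39 + Y}{-24 + G}\right)$)
$- \frac{26360}{V{\left(168,-174 \right)}} - \frac{30017}{-2142} = - \frac{26360}{2 \left(-174\right) \frac{1}{-24 + 168} \left(513 - 174 - 3864\right)} - \frac{30017}{-2142} = - \frac{26360}{2 \left(-174\right) \frac{1}{144} \left(513 - 174 - 3864\right)} - - \frac{30017}{2142} = - \frac{26360}{2 \left(-174\right) \frac{1}{144} \left(-3525\right)} + \frac{30017}{2142} = - \frac{26360}{\frac{34075}{4}} + \frac{30017}{2142} = \left(-26360\right) \frac{4}{34075} + \frac{30017}{2142} = - \frac{21088}{6815} + \frac{30017}{2142} = \frac{159395359}{14597730}$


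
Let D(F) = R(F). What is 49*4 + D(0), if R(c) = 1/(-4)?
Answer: 783/4 ≈ 195.75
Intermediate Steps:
R(c) = -¼
D(F) = -¼
49*4 + D(0) = 49*4 - ¼ = 196 - ¼ = 783/4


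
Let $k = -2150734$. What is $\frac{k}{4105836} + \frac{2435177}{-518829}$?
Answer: $- \frac{1852383427243}{355037797674} \approx -5.2174$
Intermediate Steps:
$\frac{k}{4105836} + \frac{2435177}{-518829} = - \frac{2150734}{4105836} + \frac{2435177}{-518829} = \left(-2150734\right) \frac{1}{4105836} + 2435177 \left(- \frac{1}{518829}\right) = - \frac{1075367}{2052918} - \frac{2435177}{518829} = - \frac{1852383427243}{355037797674}$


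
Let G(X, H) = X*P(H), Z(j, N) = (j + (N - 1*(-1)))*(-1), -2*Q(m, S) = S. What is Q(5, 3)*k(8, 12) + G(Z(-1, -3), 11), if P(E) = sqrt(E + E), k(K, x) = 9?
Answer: -27/2 + 3*sqrt(22) ≈ 0.57125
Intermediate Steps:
Q(m, S) = -S/2
P(E) = sqrt(2)*sqrt(E) (P(E) = sqrt(2*E) = sqrt(2)*sqrt(E))
Z(j, N) = -1 - N - j (Z(j, N) = (j + (N + 1))*(-1) = (j + (1 + N))*(-1) = (1 + N + j)*(-1) = -1 - N - j)
G(X, H) = X*sqrt(2)*sqrt(H) (G(X, H) = X*(sqrt(2)*sqrt(H)) = X*sqrt(2)*sqrt(H))
Q(5, 3)*k(8, 12) + G(Z(-1, -3), 11) = -1/2*3*9 + (-1 - 1*(-3) - 1*(-1))*sqrt(2)*sqrt(11) = -3/2*9 + (-1 + 3 + 1)*sqrt(2)*sqrt(11) = -27/2 + 3*sqrt(2)*sqrt(11) = -27/2 + 3*sqrt(22)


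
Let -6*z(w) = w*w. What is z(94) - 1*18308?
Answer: -59342/3 ≈ -19781.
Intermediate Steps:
z(w) = -w**2/6 (z(w) = -w*w/6 = -w**2/6)
z(94) - 1*18308 = -1/6*94**2 - 1*18308 = -1/6*8836 - 18308 = -4418/3 - 18308 = -59342/3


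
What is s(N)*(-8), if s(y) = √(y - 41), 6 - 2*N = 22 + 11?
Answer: -4*I*√218 ≈ -59.059*I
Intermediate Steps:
N = -27/2 (N = 3 - (22 + 11)/2 = 3 - ½*33 = 3 - 33/2 = -27/2 ≈ -13.500)
s(y) = √(-41 + y)
s(N)*(-8) = √(-41 - 27/2)*(-8) = √(-109/2)*(-8) = (I*√218/2)*(-8) = -4*I*√218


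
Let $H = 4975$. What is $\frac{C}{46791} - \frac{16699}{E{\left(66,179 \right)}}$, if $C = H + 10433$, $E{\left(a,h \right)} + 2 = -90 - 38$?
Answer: $\frac{87040661}{675870} \approx 128.78$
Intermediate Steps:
$E{\left(a,h \right)} = -130$ ($E{\left(a,h \right)} = -2 - 128 = -130$)
$C = 15408$ ($C = 4975 + 10433 = 15408$)
$\frac{C}{46791} - \frac{16699}{E{\left(66,179 \right)}} = \frac{15408}{46791} - \frac{16699}{-130} = 15408 \cdot \frac{1}{46791} - - \frac{16699}{130} = \frac{1712}{5199} + \frac{16699}{130} = \frac{87040661}{675870}$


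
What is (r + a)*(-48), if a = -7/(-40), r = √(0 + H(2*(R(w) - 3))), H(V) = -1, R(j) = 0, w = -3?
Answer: -42/5 - 48*I ≈ -8.4 - 48.0*I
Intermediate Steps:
r = I (r = √(0 - 1) = √(-1) = I ≈ 1.0*I)
a = 7/40 (a = -7*(-1/40) = 7/40 ≈ 0.17500)
(r + a)*(-48) = (I + 7/40)*(-48) = (7/40 + I)*(-48) = -42/5 - 48*I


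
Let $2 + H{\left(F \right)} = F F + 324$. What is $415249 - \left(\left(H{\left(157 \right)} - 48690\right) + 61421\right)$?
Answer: $377547$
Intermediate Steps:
$H{\left(F \right)} = 322 + F^{2}$ ($H{\left(F \right)} = -2 + \left(F F + 324\right) = -2 + \left(F^{2} + 324\right) = -2 + \left(324 + F^{2}\right) = 322 + F^{2}$)
$415249 - \left(\left(H{\left(157 \right)} - 48690\right) + 61421\right) = 415249 - \left(\left(\left(322 + 157^{2}\right) - 48690\right) + 61421\right) = 415249 - \left(\left(\left(322 + 24649\right) - 48690\right) + 61421\right) = 415249 - \left(\left(24971 - 48690\right) + 61421\right) = 415249 - \left(-23719 + 61421\right) = 415249 - 37702 = 377547$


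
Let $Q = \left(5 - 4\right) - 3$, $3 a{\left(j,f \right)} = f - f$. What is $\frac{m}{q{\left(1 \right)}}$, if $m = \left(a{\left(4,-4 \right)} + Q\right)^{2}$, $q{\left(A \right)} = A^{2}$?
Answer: $4$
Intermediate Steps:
$a{\left(j,f \right)} = 0$ ($a{\left(j,f \right)} = \frac{f - f}{3} = \frac{1}{3} \cdot 0 = 0$)
$Q = -2$ ($Q = 1 - 3 = -2$)
$m = 4$ ($m = \left(0 - 2\right)^{2} = \left(-2\right)^{2} = 4$)
$\frac{m}{q{\left(1 \right)}} = \frac{4}{1^{2}} = \frac{4}{1} = 4 \cdot 1 = 4$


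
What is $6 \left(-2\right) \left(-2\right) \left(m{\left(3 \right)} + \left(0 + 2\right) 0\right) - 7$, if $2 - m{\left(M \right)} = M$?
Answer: $-31$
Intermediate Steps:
$m{\left(M \right)} = 2 - M$
$6 \left(-2\right) \left(-2\right) \left(m{\left(3 \right)} + \left(0 + 2\right) 0\right) - 7 = 6 \left(-2\right) \left(-2\right) \left(\left(2 - 3\right) + \left(0 + 2\right) 0\right) - 7 = \left(-12\right) \left(-2\right) \left(\left(2 - 3\right) + 2 \cdot 0\right) - 7 = 24 \left(-1 + 0\right) - 7 = 24 \left(-1\right) - 7 = -24 - 7 = -31$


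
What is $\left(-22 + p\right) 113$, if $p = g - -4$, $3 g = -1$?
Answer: $- \frac{6215}{3} \approx -2071.7$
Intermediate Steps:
$g = - \frac{1}{3}$ ($g = \frac{1}{3} \left(-1\right) = - \frac{1}{3} \approx -0.33333$)
$p = \frac{11}{3}$ ($p = - \frac{1}{3} - -4 = - \frac{1}{3} + 4 = \frac{11}{3} \approx 3.6667$)
$\left(-22 + p\right) 113 = \left(-22 + \frac{11}{3}\right) 113 = \left(- \frac{55}{3}\right) 113 = - \frac{6215}{3}$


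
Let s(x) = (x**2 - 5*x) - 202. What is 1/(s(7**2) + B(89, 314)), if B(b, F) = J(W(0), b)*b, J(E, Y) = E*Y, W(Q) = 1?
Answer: 1/9875 ≈ 0.00010127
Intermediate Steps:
B(b, F) = b**2 (B(b, F) = (1*b)*b = b*b = b**2)
s(x) = -202 + x**2 - 5*x
1/(s(7**2) + B(89, 314)) = 1/((-202 + (7**2)**2 - 5*7**2) + 89**2) = 1/((-202 + 49**2 - 5*49) + 7921) = 1/((-202 + 2401 - 245) + 7921) = 1/(1954 + 7921) = 1/9875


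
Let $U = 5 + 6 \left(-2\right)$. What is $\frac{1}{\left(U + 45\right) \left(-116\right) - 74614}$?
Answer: $- \frac{1}{79022} \approx -1.2655 \cdot 10^{-5}$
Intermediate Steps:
$U = -7$ ($U = 5 - 12 = -7$)
$\frac{1}{\left(U + 45\right) \left(-116\right) - 74614} = \frac{1}{\left(-7 + 45\right) \left(-116\right) - 74614} = \frac{1}{38 \left(-116\right) - 74614} = \frac{1}{-4408 - 74614} = \frac{1}{-79022} = - \frac{1}{79022}$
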